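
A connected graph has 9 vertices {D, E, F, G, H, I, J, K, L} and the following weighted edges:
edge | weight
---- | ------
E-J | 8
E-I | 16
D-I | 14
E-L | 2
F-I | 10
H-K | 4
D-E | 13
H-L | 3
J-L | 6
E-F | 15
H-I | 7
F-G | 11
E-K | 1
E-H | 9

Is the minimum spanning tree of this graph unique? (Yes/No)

Kruskal's algorithm — process edges by increasing weight (ties by edge label):
E-K (1): add — endpoints in different components.
E-L (2): add — endpoints in different components.
H-L (3): add — endpoints in different components.
H-K (4): skip — H and K already connected.
J-L (6): add — endpoints in different components.
H-I (7): add — endpoints in different components.
E-J (8): skip — E and J already connected.
E-H (9): skip — E and H already connected.
F-I (10): add — endpoints in different components.
F-G (11): add — endpoints in different components.
D-E (13): add — endpoints in different components.
Every non-tree edge has weight strictly greater than the heaviest edge on the tree path between its endpoints, so the MST is unique.

Yes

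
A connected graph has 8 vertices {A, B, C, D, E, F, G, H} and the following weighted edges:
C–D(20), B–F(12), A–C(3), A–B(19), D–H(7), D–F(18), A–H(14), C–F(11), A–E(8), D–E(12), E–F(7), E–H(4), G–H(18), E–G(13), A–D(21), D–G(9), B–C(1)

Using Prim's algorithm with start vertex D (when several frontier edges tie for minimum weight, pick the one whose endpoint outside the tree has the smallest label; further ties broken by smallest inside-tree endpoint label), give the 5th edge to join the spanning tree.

A-C

Prim, starting at D.
Step 1: cheapest edge leaving the tree is D–H (7); add H.
Step 2: cheapest edge leaving the tree is E–H (4); add E.
Step 3: cheapest edge leaving the tree is E–F (7); add F.
Step 4: cheapest edge leaving the tree is A–E (8); add A.
Step 5: cheapest edge leaving the tree is A–C (3); add C.
Step 6: cheapest edge leaving the tree is B–C (1); add B.
Step 7: cheapest edge leaving the tree is D–G (9); add G.
The 5th edge added is A–C.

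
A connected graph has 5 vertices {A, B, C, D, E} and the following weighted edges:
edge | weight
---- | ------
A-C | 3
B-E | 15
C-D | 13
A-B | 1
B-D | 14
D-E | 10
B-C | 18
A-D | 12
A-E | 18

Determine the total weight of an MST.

Prim's algorithm from E:
Step 1: frontier [D-E 10, B-E 15, A-E 18] → take D-E (10); add D.
Step 2: frontier [A-D 12, C-D 13, B-D 14, B-E 15, A-E 18] → take A-D (12); add A.
Step 3: frontier [A-B 1, A-C 3, C-D 13, B-D 14, B-E 15] → take A-B (1); add B.
Step 4: frontier [A-C 3, B-C 18, C-D 13] → take A-C (3); add C.
MST edges: D-E, A-D, A-B, A-C; total weight 10+12+1+3 = 26.

26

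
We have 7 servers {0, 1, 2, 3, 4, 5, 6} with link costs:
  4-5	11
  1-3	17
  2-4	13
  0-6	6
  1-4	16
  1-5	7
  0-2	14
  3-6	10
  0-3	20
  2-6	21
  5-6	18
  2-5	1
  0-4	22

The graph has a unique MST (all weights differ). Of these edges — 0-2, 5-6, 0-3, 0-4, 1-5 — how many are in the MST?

Kruskal's algorithm — process edges by increasing weight (ties by edge label):
2-5 (1): add — endpoints in different components.
0-6 (6): add — endpoints in different components.
1-5 (7): add — endpoints in different components.
3-6 (10): add — endpoints in different components.
4-5 (11): add — endpoints in different components.
2-4 (13): skip — 2 and 4 already connected.
0-2 (14): add — endpoints in different components.
MST edge set: {2-5, 0-6, 1-5, 3-6, 4-5, 0-2}.
Of the listed edges, {0-2, 1-5} are in the MST → 2.

2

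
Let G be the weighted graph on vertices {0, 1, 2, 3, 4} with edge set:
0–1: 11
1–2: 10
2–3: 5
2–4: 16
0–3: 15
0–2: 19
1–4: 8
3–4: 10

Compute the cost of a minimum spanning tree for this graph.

34

Prim, starting at 1.
Step 1: cheapest edge leaving the tree is 1–4 (8); add 4.
Step 2: cheapest edge leaving the tree is 1–2 (10); add 2.
Step 3: cheapest edge leaving the tree is 2–3 (5); add 3.
Step 4: cheapest edge leaving the tree is 0–1 (11); add 0.
MST edges: 1–4, 1–2, 2–3, 0–1; total weight 8+10+5+11 = 34.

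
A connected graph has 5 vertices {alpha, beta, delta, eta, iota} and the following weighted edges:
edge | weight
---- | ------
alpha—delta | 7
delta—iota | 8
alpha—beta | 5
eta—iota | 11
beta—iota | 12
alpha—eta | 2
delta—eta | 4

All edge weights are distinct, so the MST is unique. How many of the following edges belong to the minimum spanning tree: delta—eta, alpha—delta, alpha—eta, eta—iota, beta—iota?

2

Kruskal: consider edges lightest-first.
alpha—eta (2): add — endpoints in different components.
delta—eta (4): add — endpoints in different components.
alpha—beta (5): add — endpoints in different components.
alpha—delta (7): skip — delta and alpha already connected.
delta—iota (8): add — endpoints in different components.
MST edge set: {alpha—eta, delta—eta, alpha—beta, delta—iota}.
Of the listed edges, {delta—eta, alpha—eta} are in the MST → 2.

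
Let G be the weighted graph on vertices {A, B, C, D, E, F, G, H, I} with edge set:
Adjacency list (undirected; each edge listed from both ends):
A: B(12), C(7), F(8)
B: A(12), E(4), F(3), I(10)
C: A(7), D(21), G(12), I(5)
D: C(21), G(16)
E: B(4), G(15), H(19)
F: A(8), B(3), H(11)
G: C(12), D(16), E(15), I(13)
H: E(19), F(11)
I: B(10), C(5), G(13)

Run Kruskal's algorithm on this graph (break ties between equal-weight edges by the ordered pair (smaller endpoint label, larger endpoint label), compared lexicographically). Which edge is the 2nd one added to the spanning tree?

B-E

Sort edges by weight, then run Kruskal:
B-F (3): add — endpoints in different components.
B-E (4): add — endpoints in different components.
C-I (5): add — endpoints in different components.
A-C (7): add — endpoints in different components.
A-F (8): add — endpoints in different components.
B-I (10): skip — B and I already connected.
F-H (11): add — endpoints in different components.
A-B (12): skip — A and B already connected.
C-G (12): add — endpoints in different components.
G-I (13): skip — G and I already connected.
E-G (15): skip — E and G already connected.
D-G (16): add — endpoints in different components.
The 2nd edge added is B-E.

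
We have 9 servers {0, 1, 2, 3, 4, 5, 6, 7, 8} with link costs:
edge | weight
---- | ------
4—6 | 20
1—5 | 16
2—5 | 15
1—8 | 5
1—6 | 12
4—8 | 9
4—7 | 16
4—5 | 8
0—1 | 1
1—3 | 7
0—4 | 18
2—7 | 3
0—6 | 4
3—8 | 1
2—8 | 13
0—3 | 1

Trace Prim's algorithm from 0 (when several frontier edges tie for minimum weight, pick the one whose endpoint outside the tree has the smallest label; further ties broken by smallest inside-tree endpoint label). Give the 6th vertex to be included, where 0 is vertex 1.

Prim's algorithm from 0:
Step 1: cheapest edge leaving the tree is 0—1 (1); add 1.
Step 2: cheapest edge leaving the tree is 0—3 (1); add 3.
Step 3: cheapest edge leaving the tree is 3—8 (1); add 8.
Step 4: cheapest edge leaving the tree is 0—6 (4); add 6.
Step 5: cheapest edge leaving the tree is 4—8 (9); add 4.
Step 6: cheapest edge leaving the tree is 4—5 (8); add 5.
Step 7: cheapest edge leaving the tree is 2—8 (13); add 2.
Step 8: cheapest edge leaving the tree is 2—7 (3); add 7.
Vertex order: 0, 1, 3, 8, 6, 4, 5, 2, 7. The 6th vertex is 4.

4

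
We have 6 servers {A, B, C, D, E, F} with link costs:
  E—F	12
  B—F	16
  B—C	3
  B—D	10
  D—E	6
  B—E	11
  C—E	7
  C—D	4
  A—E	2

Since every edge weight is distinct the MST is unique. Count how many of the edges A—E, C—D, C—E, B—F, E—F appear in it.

Kruskal: consider edges lightest-first.
A—E (2): add — endpoints in different components.
B—C (3): add — endpoints in different components.
C—D (4): add — endpoints in different components.
D—E (6): add — endpoints in different components.
C—E (7): skip — C and E already connected.
B—D (10): skip — B and D already connected.
B—E (11): skip — B and E already connected.
E—F (12): add — endpoints in different components.
MST edge set: {A—E, B—C, C—D, D—E, E—F}.
Of the listed edges, {A—E, C—D, E—F} are in the MST → 3.

3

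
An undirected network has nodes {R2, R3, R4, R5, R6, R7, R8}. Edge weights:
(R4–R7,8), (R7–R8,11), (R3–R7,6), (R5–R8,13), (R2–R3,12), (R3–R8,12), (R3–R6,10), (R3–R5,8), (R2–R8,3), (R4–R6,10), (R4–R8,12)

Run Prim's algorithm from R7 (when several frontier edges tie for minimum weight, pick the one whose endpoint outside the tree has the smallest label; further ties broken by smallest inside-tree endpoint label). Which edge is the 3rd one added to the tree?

R3-R5

Prim's algorithm from R7:
Step 1: cheapest edge leaving the tree is R3–R7 (6); add R3.
Step 2: cheapest edge leaving the tree is R4–R7 (8); add R4.
Step 3: cheapest edge leaving the tree is R3–R5 (8); add R5.
Step 4: cheapest edge leaving the tree is R3–R6 (10); add R6.
Step 5: cheapest edge leaving the tree is R7–R8 (11); add R8.
Step 6: cheapest edge leaving the tree is R2–R8 (3); add R2.
The 3rd edge added is R3–R5.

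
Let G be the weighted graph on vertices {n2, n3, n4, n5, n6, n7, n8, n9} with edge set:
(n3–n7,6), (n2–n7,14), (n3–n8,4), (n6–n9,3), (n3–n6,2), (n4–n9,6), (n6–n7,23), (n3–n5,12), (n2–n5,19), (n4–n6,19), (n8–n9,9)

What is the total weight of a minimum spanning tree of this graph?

47

Prim's algorithm from n4:
Step 1: frontier [n4–n9 6, n4–n6 19] → take n4–n9 (6); add n9.
Step 2: frontier [n4–n6 19, n6–n9 3, n8–n9 9] → take n6–n9 (3); add n6.
Step 3: frontier [n3–n6 2, n6–n7 23, n8–n9 9] → take n3–n6 (2); add n3.
Step 4: frontier [n3–n8 4, n3–n7 6, n3–n5 12, n6–n7 23, n8–n9 9] → take n3–n8 (4); add n8.
Step 5: frontier [n3–n7 6, n3–n5 12, n6–n7 23] → take n3–n7 (6); add n7.
Step 6: frontier [n3–n5 12, n2–n7 14] → take n3–n5 (12); add n5.
Step 7: frontier [n2–n5 19, n2–n7 14] → take n2–n7 (14); add n2.
MST edges: n4–n9, n6–n9, n3–n6, n3–n8, n3–n7, n3–n5, n2–n7; total weight 6+3+2+4+6+12+14 = 47.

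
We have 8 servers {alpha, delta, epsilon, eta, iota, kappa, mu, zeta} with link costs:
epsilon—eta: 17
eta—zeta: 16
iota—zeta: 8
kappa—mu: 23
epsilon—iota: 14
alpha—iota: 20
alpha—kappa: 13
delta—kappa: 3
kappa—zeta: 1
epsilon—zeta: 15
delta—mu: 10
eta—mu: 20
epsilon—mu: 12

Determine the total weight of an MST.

Kruskal: consider edges lightest-first.
kappa—zeta (1): add — endpoints in different components.
delta—kappa (3): add — endpoints in different components.
iota—zeta (8): add — endpoints in different components.
delta—mu (10): add — endpoints in different components.
epsilon—mu (12): add — endpoints in different components.
alpha—kappa (13): add — endpoints in different components.
epsilon—iota (14): skip — iota and epsilon already connected.
epsilon—zeta (15): skip — zeta and epsilon already connected.
eta—zeta (16): add — endpoints in different components.
MST edges: kappa—zeta, delta—kappa, iota—zeta, delta—mu, epsilon—mu, alpha—kappa, eta—zeta; total weight 1+3+8+10+12+13+16 = 63.

63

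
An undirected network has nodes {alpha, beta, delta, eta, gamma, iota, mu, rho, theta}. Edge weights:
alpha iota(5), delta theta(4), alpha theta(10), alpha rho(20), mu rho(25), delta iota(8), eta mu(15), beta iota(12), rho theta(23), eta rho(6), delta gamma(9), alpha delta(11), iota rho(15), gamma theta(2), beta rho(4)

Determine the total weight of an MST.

Grow the tree from eta using Prim:
Step 1: cheapest edge leaving the tree is eta rho (6); add rho.
Step 2: cheapest edge leaving the tree is beta rho (4); add beta.
Step 3: cheapest edge leaving the tree is beta iota (12); add iota.
Step 4: cheapest edge leaving the tree is alpha iota (5); add alpha.
Step 5: cheapest edge leaving the tree is delta iota (8); add delta.
Step 6: cheapest edge leaving the tree is delta theta (4); add theta.
Step 7: cheapest edge leaving the tree is gamma theta (2); add gamma.
Step 8: cheapest edge leaving the tree is eta mu (15); add mu.
MST edges: eta rho, beta rho, beta iota, alpha iota, delta iota, delta theta, gamma theta, eta mu; total weight 6+4+12+5+8+4+2+15 = 56.

56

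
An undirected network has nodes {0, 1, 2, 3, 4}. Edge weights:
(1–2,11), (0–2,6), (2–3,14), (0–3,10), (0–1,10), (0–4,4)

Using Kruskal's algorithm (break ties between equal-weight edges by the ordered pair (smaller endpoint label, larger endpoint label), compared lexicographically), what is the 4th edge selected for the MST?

Kruskal's algorithm — process edges by increasing weight (ties by edge label):
0–4 (4): add. Components now {0,4} {1} {2} {3}
0–2 (6): add. Components now {0,2,4} {1} {3}
0–1 (10): add. Components now {0,1,2,4} {3}
0–3 (10): add. Components now {0,1,2,3,4}
The 4th edge added is 0–3.

0-3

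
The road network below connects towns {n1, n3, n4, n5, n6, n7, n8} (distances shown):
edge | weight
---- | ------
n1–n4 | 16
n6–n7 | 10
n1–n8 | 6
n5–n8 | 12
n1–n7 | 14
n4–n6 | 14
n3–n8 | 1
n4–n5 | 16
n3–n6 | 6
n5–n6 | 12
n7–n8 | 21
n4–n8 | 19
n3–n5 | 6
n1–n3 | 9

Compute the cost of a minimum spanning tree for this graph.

43

Kruskal's algorithm — process edges by increasing weight (ties by edge label):
n3–n8 (1): add — endpoints in different components.
n1–n8 (6): add — endpoints in different components.
n3–n5 (6): add — endpoints in different components.
n3–n6 (6): add — endpoints in different components.
n1–n3 (9): skip — n3 and n1 already connected.
n6–n7 (10): add — endpoints in different components.
n5–n6 (12): skip — n5 and n6 already connected.
n5–n8 (12): skip — n5 and n8 already connected.
n1–n7 (14): skip — n1 and n7 already connected.
n4–n6 (14): add — endpoints in different components.
MST edges: n3–n8, n1–n8, n3–n5, n3–n6, n6–n7, n4–n6; total weight 1+6+6+6+10+14 = 43.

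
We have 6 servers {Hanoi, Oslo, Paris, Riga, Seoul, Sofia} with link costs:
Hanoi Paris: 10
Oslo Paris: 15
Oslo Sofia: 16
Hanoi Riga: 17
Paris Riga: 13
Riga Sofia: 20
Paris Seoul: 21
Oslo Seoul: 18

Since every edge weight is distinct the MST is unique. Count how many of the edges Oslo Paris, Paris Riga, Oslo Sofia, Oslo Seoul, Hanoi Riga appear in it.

4

Kruskal's algorithm — process edges by increasing weight (ties by edge label):
Hanoi Paris (10): add. Components now {Hanoi,Paris} {Seoul} {Oslo} {Sofia} {Riga}
Paris Riga (13): add. Components now {Hanoi,Paris,Riga} {Seoul} {Oslo} {Sofia}
Oslo Paris (15): add. Components now {Hanoi,Oslo,Paris,Riga} {Seoul} {Sofia}
Oslo Sofia (16): add. Components now {Hanoi,Oslo,Paris,Riga,Sofia} {Seoul}
Hanoi Riga (17): skip — Hanoi and Riga already connected.
Oslo Seoul (18): add. Components now {Hanoi,Oslo,Paris,Riga,Seoul,Sofia}
MST edge set: {Hanoi Paris, Paris Riga, Oslo Paris, Oslo Sofia, Oslo Seoul}.
Of the listed edges, {Oslo Paris, Paris Riga, Oslo Sofia, Oslo Seoul} are in the MST → 4.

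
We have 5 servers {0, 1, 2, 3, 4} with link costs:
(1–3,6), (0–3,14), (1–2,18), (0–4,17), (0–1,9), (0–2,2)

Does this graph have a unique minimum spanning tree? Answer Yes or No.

Kruskal: consider edges lightest-first.
0–2 (2): add — endpoints in different components.
1–3 (6): add — endpoints in different components.
0–1 (9): add — endpoints in different components.
0–3 (14): skip — 0 and 3 already connected.
0–4 (17): add — endpoints in different components.
Every non-tree edge has weight strictly greater than the heaviest edge on the tree path between its endpoints, so the MST is unique.

Yes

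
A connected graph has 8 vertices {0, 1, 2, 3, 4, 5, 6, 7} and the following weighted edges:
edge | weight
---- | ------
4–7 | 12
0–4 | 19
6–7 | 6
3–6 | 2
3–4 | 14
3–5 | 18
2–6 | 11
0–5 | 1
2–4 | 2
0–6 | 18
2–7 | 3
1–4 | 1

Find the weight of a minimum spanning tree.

Prim's algorithm from 2:
Step 1: frontier [2–4 2, 2–7 3, 2–6 11] → take 2–4 (2); add 4.
Step 2: frontier [2–7 3, 2–6 11, 1–4 1, 4–7 12, 3–4 14, 0–4 19] → take 1–4 (1); add 1.
Step 3: frontier [2–7 3, 2–6 11, 4–7 12, 3–4 14, 0–4 19] → take 2–7 (3); add 7.
Step 4: frontier [2–6 11, 3–4 14, 0–4 19, 6–7 6] → take 6–7 (6); add 6.
Step 5: frontier [3–4 14, 0–4 19, 3–6 2, 0–6 18] → take 3–6 (2); add 3.
Step 6: frontier [3–5 18, 0–4 19, 0–6 18] → take 0–6 (18); add 0.
Step 7: frontier [0–5 1, 3–5 18] → take 0–5 (1); add 5.
MST edges: 2–4, 1–4, 2–7, 6–7, 3–6, 0–6, 0–5; total weight 2+1+3+6+2+18+1 = 33.

33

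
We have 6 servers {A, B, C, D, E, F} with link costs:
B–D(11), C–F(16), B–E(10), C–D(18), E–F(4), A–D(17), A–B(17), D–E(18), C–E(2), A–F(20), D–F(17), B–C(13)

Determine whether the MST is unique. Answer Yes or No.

No

Kruskal's algorithm — process edges by increasing weight (ties by edge label):
C–E (2): add. Components now {A} {B} {C,E} {D} {F}
E–F (4): add. Components now {A} {B} {C,E,F} {D}
B–E (10): add. Components now {A} {B,C,E,F} {D}
B–D (11): add. Components now {A} {B,C,D,E,F}
B–C (13): skip — B and C already connected.
C–F (16): skip — C and F already connected.
A–B (17): add. Components now {A,B,C,D,E,F}
Non-tree edge A–D has weight 17, equal to the heaviest edge on its tree cycle — swapping gives another MST of the same weight. Not unique.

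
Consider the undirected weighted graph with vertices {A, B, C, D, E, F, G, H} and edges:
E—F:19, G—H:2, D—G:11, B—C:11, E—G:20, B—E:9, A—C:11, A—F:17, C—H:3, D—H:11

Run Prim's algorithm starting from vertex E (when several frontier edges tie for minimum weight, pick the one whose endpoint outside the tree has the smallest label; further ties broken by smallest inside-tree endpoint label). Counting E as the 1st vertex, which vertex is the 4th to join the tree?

H

Prim's algorithm from E:
Step 1: frontier [B—E 9, E—F 19, E—G 20] → take B—E (9); add B.
Step 2: frontier [B—C 11, E—F 19, E—G 20] → take B—C (11); add C.
Step 3: frontier [C—H 3, A—C 11, E—F 19, E—G 20] → take C—H (3); add H.
Step 4: frontier [A—C 11, E—F 19, E—G 20, G—H 2, D—H 11] → take G—H (2); add G.
Step 5: frontier [A—C 11, E—F 19, D—G 11, D—H 11] → take A—C (11); add A.
Step 6: frontier [A—F 17, E—F 19, D—G 11, D—H 11] → take D—G (11); add D.
Step 7: frontier [A—F 17, E—F 19] → take A—F (17); add F.
Vertex order: E, B, C, H, G, A, D, F. The 4th vertex is H.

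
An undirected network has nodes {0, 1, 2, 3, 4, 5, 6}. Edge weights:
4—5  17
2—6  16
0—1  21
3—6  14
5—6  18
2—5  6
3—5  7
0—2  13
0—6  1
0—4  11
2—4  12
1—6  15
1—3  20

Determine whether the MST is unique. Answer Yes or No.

Kruskal's algorithm — process edges by increasing weight (ties by edge label):
0—6 (1): add — endpoints in different components.
2—5 (6): add — endpoints in different components.
3—5 (7): add — endpoints in different components.
0—4 (11): add — endpoints in different components.
2—4 (12): add — endpoints in different components.
0—2 (13): skip — 0 and 2 already connected.
3—6 (14): skip — 3 and 6 already connected.
1—6 (15): add — endpoints in different components.
Every non-tree edge has weight strictly greater than the heaviest edge on the tree path between its endpoints, so the MST is unique.

Yes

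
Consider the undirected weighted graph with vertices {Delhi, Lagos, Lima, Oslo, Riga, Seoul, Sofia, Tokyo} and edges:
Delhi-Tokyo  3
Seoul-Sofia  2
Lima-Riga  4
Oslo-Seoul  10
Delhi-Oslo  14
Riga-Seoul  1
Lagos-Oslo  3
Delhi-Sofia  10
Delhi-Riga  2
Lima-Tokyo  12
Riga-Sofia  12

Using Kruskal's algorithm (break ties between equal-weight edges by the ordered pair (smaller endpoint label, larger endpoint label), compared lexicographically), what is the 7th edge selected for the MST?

Oslo-Seoul

Sort edges by weight, then run Kruskal:
Riga-Seoul (1): add — endpoints in different components.
Delhi-Riga (2): add — endpoints in different components.
Seoul-Sofia (2): add — endpoints in different components.
Delhi-Tokyo (3): add — endpoints in different components.
Lagos-Oslo (3): add — endpoints in different components.
Lima-Riga (4): add — endpoints in different components.
Delhi-Sofia (10): skip — Delhi and Sofia already connected.
Oslo-Seoul (10): add — endpoints in different components.
The 7th edge added is Oslo-Seoul.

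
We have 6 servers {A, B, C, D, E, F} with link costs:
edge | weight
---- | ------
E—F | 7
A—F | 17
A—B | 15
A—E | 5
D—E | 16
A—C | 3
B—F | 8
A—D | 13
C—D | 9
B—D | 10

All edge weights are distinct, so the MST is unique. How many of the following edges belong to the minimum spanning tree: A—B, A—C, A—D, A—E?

Sort edges by weight, then run Kruskal:
A—C (3): add — endpoints in different components.
A—E (5): add — endpoints in different components.
E—F (7): add — endpoints in different components.
B—F (8): add — endpoints in different components.
C—D (9): add — endpoints in different components.
MST edge set: {A—C, A—E, E—F, B—F, C—D}.
Of the listed edges, {A—C, A—E} are in the MST → 2.

2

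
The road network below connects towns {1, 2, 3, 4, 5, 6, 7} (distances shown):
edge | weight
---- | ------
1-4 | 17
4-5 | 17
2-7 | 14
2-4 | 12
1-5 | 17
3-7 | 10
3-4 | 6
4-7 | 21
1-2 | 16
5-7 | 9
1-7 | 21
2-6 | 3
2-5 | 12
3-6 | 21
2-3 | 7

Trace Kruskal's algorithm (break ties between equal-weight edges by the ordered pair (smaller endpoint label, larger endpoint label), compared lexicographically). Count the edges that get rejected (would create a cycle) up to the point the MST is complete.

Sort edges by weight, then run Kruskal:
2-6 (3): add — endpoints in different components.
3-4 (6): add — endpoints in different components.
2-3 (7): add — endpoints in different components.
5-7 (9): add — endpoints in different components.
3-7 (10): add — endpoints in different components.
2-4 (12): skip — 2 and 4 already connected.
2-5 (12): skip — 2 and 5 already connected.
2-7 (14): skip — 2 and 7 already connected.
1-2 (16): add — endpoints in different components.
Edges rejected before the tree was complete: 3.

3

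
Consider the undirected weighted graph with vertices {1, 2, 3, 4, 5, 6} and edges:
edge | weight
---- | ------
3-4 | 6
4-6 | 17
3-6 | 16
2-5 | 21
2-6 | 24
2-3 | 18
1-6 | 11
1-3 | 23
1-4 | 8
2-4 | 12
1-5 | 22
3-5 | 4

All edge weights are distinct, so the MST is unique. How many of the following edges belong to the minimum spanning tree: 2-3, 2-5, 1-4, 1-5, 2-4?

2

Kruskal: consider edges lightest-first.
3-5 (4): add — endpoints in different components.
3-4 (6): add — endpoints in different components.
1-4 (8): add — endpoints in different components.
1-6 (11): add — endpoints in different components.
2-4 (12): add — endpoints in different components.
MST edge set: {3-5, 3-4, 1-4, 1-6, 2-4}.
Of the listed edges, {1-4, 2-4} are in the MST → 2.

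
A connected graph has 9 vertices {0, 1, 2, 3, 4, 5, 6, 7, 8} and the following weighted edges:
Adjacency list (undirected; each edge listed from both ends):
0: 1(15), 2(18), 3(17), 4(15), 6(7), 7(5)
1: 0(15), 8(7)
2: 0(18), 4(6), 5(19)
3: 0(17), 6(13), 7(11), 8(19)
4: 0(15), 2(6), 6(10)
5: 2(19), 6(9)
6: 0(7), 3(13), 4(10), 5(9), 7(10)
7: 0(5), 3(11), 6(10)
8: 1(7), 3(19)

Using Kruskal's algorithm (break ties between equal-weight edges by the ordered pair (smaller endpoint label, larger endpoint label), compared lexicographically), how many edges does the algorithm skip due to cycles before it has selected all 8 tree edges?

2

Kruskal: consider edges lightest-first.
0–7 (5): add — endpoints in different components.
2–4 (6): add — endpoints in different components.
0–6 (7): add — endpoints in different components.
1–8 (7): add — endpoints in different components.
5–6 (9): add — endpoints in different components.
4–6 (10): add — endpoints in different components.
6–7 (10): skip — 6 and 7 already connected.
3–7 (11): add — endpoints in different components.
3–6 (13): skip — 3 and 6 already connected.
0–1 (15): add — endpoints in different components.
Edges rejected before the tree was complete: 2.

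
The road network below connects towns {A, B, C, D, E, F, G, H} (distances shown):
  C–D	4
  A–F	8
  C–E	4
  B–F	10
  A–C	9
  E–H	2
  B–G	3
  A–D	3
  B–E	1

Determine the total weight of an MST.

Kruskal's algorithm — process edges by increasing weight (ties by edge label):
B–E (1): add — endpoints in different components.
E–H (2): add — endpoints in different components.
A–D (3): add — endpoints in different components.
B–G (3): add — endpoints in different components.
C–D (4): add — endpoints in different components.
C–E (4): add — endpoints in different components.
A–F (8): add — endpoints in different components.
MST edges: B–E, E–H, A–D, B–G, C–D, C–E, A–F; total weight 1+2+3+3+4+4+8 = 25.

25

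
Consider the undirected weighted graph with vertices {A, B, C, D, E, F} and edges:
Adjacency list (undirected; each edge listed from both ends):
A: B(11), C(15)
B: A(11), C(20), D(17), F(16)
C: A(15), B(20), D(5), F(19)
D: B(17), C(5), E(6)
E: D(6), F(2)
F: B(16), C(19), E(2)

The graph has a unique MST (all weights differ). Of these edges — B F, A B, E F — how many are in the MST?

Kruskal: consider edges lightest-first.
E F (2): add — endpoints in different components.
C D (5): add — endpoints in different components.
D E (6): add — endpoints in different components.
A B (11): add — endpoints in different components.
A C (15): add — endpoints in different components.
MST edge set: {E F, C D, D E, A B, A C}.
Of the listed edges, {A B, E F} are in the MST → 2.

2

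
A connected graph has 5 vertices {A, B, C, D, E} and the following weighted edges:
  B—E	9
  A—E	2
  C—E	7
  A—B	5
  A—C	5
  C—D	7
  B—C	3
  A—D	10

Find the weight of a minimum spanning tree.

Prim, starting at D.
Step 1: frontier [C—D 7, A—D 10] → take C—D (7); add C.
Step 2: frontier [B—C 3, A—C 5, C—E 7, A—D 10] → take B—C (3); add B.
Step 3: frontier [A—B 5, B—E 9, A—C 5, C—E 7, A—D 10] → take A—B (5); add A.
Step 4: frontier [A—E 2, B—E 9, C—E 7] → take A—E (2); add E.
MST edges: C—D, B—C, A—B, A—E; total weight 7+3+5+2 = 17.

17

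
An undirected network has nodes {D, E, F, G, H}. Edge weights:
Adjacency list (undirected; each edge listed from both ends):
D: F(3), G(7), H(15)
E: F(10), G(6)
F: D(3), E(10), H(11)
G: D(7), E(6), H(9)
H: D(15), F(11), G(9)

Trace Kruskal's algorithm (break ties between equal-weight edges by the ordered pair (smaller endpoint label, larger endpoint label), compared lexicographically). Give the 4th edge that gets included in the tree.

Kruskal's algorithm — process edges by increasing weight (ties by edge label):
D F (3): add — endpoints in different components.
E G (6): add — endpoints in different components.
D G (7): add — endpoints in different components.
G H (9): add — endpoints in different components.
The 4th edge added is G H.

G-H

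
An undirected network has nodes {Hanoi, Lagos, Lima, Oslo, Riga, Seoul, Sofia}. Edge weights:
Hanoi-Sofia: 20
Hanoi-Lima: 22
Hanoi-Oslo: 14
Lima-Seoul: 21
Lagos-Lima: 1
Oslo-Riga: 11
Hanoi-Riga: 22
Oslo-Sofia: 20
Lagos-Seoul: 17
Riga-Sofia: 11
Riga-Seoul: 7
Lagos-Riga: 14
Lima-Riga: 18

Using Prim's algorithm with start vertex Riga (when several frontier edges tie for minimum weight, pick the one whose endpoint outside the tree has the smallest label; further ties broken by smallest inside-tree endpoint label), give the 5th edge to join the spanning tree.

Grow the tree from Riga using Prim:
Step 1: cheapest edge leaving the tree is Riga-Seoul (7); add Seoul.
Step 2: cheapest edge leaving the tree is Oslo-Riga (11); add Oslo.
Step 3: cheapest edge leaving the tree is Riga-Sofia (11); add Sofia.
Step 4: cheapest edge leaving the tree is Hanoi-Oslo (14); add Hanoi.
Step 5: cheapest edge leaving the tree is Lagos-Riga (14); add Lagos.
Step 6: cheapest edge leaving the tree is Lagos-Lima (1); add Lima.
The 5th edge added is Lagos-Riga.

Lagos-Riga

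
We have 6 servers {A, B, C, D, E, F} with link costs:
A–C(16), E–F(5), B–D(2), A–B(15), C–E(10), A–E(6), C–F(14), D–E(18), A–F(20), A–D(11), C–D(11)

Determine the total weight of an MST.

Grow the tree from D using Prim:
Step 1: cheapest edge leaving the tree is B–D (2); add B.
Step 2: cheapest edge leaving the tree is A–D (11); add A.
Step 3: cheapest edge leaving the tree is A–E (6); add E.
Step 4: cheapest edge leaving the tree is E–F (5); add F.
Step 5: cheapest edge leaving the tree is C–E (10); add C.
MST edges: B–D, A–D, A–E, E–F, C–E; total weight 2+11+6+5+10 = 34.

34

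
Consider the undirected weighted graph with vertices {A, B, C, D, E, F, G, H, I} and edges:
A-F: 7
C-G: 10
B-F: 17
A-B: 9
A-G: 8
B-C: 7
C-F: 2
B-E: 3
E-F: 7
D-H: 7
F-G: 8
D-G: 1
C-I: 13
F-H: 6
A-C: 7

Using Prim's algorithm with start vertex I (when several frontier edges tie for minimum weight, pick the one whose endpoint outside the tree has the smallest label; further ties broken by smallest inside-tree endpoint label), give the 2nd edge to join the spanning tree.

C-F

Prim's algorithm from I:
Step 1: cheapest edge leaving the tree is C-I (13); add C.
Step 2: cheapest edge leaving the tree is C-F (2); add F.
Step 3: cheapest edge leaving the tree is F-H (6); add H.
Step 4: cheapest edge leaving the tree is A-C (7); add A.
Step 5: cheapest edge leaving the tree is B-C (7); add B.
Step 6: cheapest edge leaving the tree is B-E (3); add E.
Step 7: cheapest edge leaving the tree is D-H (7); add D.
Step 8: cheapest edge leaving the tree is D-G (1); add G.
The 2nd edge added is C-F.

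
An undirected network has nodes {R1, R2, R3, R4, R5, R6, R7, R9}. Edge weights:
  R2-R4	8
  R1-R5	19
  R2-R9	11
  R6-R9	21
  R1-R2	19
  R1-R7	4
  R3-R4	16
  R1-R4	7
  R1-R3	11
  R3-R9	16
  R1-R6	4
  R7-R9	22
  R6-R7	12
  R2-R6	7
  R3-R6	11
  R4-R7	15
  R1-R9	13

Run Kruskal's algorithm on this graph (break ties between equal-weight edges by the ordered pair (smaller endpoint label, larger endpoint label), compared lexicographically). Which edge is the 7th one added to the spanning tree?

R1-R5

Kruskal: consider edges lightest-first.
R1-R6 (4): add — endpoints in different components.
R1-R7 (4): add — endpoints in different components.
R1-R4 (7): add — endpoints in different components.
R2-R6 (7): add — endpoints in different components.
R2-R4 (8): skip — R4 and R2 already connected.
R1-R3 (11): add — endpoints in different components.
R2-R9 (11): add — endpoints in different components.
R3-R6 (11): skip — R3 and R6 already connected.
R6-R7 (12): skip — R6 and R7 already connected.
R1-R9 (13): skip — R1 and R9 already connected.
R4-R7 (15): skip — R7 and R4 already connected.
R3-R4 (16): skip — R3 and R4 already connected.
R3-R9 (16): skip — R3 and R9 already connected.
R1-R2 (19): skip — R1 and R2 already connected.
R1-R5 (19): add — endpoints in different components.
The 7th edge added is R1-R5.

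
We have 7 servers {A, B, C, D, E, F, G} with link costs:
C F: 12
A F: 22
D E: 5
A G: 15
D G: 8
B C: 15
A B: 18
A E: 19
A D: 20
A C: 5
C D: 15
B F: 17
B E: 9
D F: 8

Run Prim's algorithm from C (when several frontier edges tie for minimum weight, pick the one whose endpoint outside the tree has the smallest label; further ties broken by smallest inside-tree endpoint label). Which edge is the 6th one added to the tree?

Prim, starting at C.
Step 1: cheapest edge leaving the tree is A C (5); add A.
Step 2: cheapest edge leaving the tree is C F (12); add F.
Step 3: cheapest edge leaving the tree is D F (8); add D.
Step 4: cheapest edge leaving the tree is D E (5); add E.
Step 5: cheapest edge leaving the tree is D G (8); add G.
Step 6: cheapest edge leaving the tree is B E (9); add B.
The 6th edge added is B E.

B-E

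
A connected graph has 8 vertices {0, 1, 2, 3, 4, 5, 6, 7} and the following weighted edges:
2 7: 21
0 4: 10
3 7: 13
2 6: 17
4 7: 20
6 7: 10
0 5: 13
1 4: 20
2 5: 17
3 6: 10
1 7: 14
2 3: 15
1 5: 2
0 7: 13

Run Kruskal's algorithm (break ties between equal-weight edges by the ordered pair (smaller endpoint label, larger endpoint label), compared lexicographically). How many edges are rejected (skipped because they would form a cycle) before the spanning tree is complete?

Sort edges by weight, then run Kruskal:
1 5 (2): add — endpoints in different components.
0 4 (10): add — endpoints in different components.
3 6 (10): add — endpoints in different components.
6 7 (10): add — endpoints in different components.
0 5 (13): add — endpoints in different components.
0 7 (13): add — endpoints in different components.
3 7 (13): skip — 3 and 7 already connected.
1 7 (14): skip — 1 and 7 already connected.
2 3 (15): add — endpoints in different components.
Edges rejected before the tree was complete: 2.

2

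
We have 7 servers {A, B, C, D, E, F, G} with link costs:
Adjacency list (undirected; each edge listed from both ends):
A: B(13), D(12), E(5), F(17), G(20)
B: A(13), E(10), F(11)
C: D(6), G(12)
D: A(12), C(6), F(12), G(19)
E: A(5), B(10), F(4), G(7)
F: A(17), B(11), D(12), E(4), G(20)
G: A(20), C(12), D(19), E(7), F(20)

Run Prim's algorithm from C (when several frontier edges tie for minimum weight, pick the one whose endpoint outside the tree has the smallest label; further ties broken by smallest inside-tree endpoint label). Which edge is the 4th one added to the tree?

E-F

Grow the tree from C using Prim:
Step 1: cheapest edge leaving the tree is C—D (6); add D.
Step 2: cheapest edge leaving the tree is A—D (12); add A.
Step 3: cheapest edge leaving the tree is A—E (5); add E.
Step 4: cheapest edge leaving the tree is E—F (4); add F.
Step 5: cheapest edge leaving the tree is E—G (7); add G.
Step 6: cheapest edge leaving the tree is B—E (10); add B.
The 4th edge added is E—F.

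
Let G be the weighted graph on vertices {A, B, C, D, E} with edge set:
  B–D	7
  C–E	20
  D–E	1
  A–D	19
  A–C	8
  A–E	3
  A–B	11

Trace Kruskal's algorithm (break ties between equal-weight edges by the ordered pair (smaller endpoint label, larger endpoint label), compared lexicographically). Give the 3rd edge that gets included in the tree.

B-D

Kruskal: consider edges lightest-first.
D–E (1): add. Components now {A} {B} {C} {D,E}
A–E (3): add. Components now {A,D,E} {B} {C}
B–D (7): add. Components now {A,B,D,E} {C}
A–C (8): add. Components now {A,B,C,D,E}
The 3rd edge added is B–D.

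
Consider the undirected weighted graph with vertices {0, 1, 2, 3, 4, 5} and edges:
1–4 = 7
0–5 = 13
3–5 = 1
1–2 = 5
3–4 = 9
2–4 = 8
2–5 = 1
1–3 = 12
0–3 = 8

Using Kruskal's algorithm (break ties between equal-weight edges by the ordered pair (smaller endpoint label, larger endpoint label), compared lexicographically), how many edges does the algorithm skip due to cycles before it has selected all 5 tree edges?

0

Kruskal's algorithm — process edges by increasing weight (ties by edge label):
2–5 (1): add. Components now {0} {1} {2,5} {3} {4}
3–5 (1): add. Components now {0} {1} {2,3,5} {4}
1–2 (5): add. Components now {0} {1,2,3,5} {4}
1–4 (7): add. Components now {0} {1,2,3,4,5}
0–3 (8): add. Components now {0,1,2,3,4,5}
Edges rejected before the tree was complete: 0.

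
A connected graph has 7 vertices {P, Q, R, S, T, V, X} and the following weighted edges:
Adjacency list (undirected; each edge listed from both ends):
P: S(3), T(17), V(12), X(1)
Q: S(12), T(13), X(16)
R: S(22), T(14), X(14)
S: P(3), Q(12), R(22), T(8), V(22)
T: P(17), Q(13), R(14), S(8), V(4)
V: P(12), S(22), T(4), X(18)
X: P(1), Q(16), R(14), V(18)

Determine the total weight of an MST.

Kruskal's algorithm — process edges by increasing weight (ties by edge label):
P X (1): add — endpoints in different components.
P S (3): add — endpoints in different components.
T V (4): add — endpoints in different components.
S T (8): add — endpoints in different components.
P V (12): skip — P and V already connected.
Q S (12): add — endpoints in different components.
Q T (13): skip — Q and T already connected.
R T (14): add — endpoints in different components.
MST edges: P X, P S, T V, S T, Q S, R T; total weight 1+3+4+8+12+14 = 42.

42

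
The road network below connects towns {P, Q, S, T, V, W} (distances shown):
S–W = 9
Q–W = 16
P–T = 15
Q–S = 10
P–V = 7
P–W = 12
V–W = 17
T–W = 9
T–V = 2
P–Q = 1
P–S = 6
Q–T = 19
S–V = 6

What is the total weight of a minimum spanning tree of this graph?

24

Grow the tree from T using Prim:
Step 1: frontier [T–V 2, T–W 9, P–T 15, Q–T 19] → take T–V (2); add V.
Step 2: frontier [T–W 9, P–T 15, Q–T 19, S–V 6, P–V 7, V–W 17] → take S–V (6); add S.
Step 3: frontier [P–S 6, S–W 9, Q–S 10, T–W 9, P–T 15, Q–T 19, P–V 7, V–W 17] → take P–S (6); add P.
Step 4: frontier [P–Q 1, P–W 12, S–W 9, Q–S 10, T–W 9, Q–T 19, V–W 17] → take P–Q (1); add Q.
Step 5: frontier [P–W 12, Q–W 16, S–W 9, T–W 9, V–W 17] → take S–W (9); add W.
MST edges: T–V, S–V, P–S, P–Q, S–W; total weight 2+6+6+1+9 = 24.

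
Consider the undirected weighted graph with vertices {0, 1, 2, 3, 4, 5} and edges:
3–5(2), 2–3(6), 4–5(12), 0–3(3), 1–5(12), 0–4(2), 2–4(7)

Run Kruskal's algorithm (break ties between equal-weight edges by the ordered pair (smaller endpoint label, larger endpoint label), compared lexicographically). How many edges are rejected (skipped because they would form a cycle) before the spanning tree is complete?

Kruskal's algorithm — process edges by increasing weight (ties by edge label):
0–4 (2): add — endpoints in different components.
3–5 (2): add — endpoints in different components.
0–3 (3): add — endpoints in different components.
2–3 (6): add — endpoints in different components.
2–4 (7): skip — 2 and 4 already connected.
1–5 (12): add — endpoints in different components.
Edges rejected before the tree was complete: 1.

1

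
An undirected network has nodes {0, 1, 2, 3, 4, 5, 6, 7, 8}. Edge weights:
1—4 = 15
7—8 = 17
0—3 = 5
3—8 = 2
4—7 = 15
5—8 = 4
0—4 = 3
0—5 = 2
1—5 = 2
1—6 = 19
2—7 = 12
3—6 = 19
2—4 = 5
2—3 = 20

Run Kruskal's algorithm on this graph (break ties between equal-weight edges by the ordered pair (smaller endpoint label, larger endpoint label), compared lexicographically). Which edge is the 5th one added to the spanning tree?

Kruskal: consider edges lightest-first.
0—5 (2): add — endpoints in different components.
1—5 (2): add — endpoints in different components.
3—8 (2): add — endpoints in different components.
0—4 (3): add — endpoints in different components.
5—8 (4): add — endpoints in different components.
0—3 (5): skip — 0 and 3 already connected.
2—4 (5): add — endpoints in different components.
2—7 (12): add — endpoints in different components.
1—4 (15): skip — 1 and 4 already connected.
4—7 (15): skip — 4 and 7 already connected.
7—8 (17): skip — 7 and 8 already connected.
1—6 (19): add — endpoints in different components.
The 5th edge added is 5—8.

5-8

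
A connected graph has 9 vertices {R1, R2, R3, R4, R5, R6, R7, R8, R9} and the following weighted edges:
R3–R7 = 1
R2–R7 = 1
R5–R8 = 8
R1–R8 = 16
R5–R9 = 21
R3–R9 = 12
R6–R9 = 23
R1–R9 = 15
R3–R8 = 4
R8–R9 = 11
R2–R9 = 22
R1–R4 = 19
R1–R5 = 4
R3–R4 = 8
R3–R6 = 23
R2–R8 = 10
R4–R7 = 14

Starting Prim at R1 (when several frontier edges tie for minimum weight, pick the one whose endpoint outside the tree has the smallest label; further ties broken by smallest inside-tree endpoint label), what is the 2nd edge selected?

R5-R8

Prim, starting at R1.
Step 1: cheapest edge leaving the tree is R1–R5 (4); add R5.
Step 2: cheapest edge leaving the tree is R5–R8 (8); add R8.
Step 3: cheapest edge leaving the tree is R3–R8 (4); add R3.
Step 4: cheapest edge leaving the tree is R3–R7 (1); add R7.
Step 5: cheapest edge leaving the tree is R2–R7 (1); add R2.
Step 6: cheapest edge leaving the tree is R3–R4 (8); add R4.
Step 7: cheapest edge leaving the tree is R8–R9 (11); add R9.
Step 8: cheapest edge leaving the tree is R3–R6 (23); add R6.
The 2nd edge added is R5–R8.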